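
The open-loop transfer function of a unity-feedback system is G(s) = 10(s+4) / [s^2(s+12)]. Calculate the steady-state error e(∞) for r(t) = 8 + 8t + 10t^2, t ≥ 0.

The open loop has two poles at the origin → type 2 system. Taking each input component in turn:
  • 8: tracked with zero error.
  • 8t: tracked with zero error.
  • 10t^2: e_ss = 20/K_a with K_a=10/3 → 6.
Total e_ss = 6.

6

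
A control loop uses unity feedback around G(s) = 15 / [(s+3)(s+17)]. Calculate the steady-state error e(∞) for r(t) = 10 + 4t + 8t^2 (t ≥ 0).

infinity

System type = 0 (no poles at s=0). By superposition:
  • 10: e_ss = 10/(1+K_p) with K_p=5/17 → 85/11.
  • 4t: a type-0 system cannot track it, e_ss → ∞.
  • 8t^2: a type-0 system cannot track it, e_ss → ∞.
The unbounded component dominates.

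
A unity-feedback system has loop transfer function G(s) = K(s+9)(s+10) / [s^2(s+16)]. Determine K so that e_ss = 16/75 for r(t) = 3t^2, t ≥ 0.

G(s) has two factors of s in the denominator, so the system is type 2.
K_a = lim_{s→0} s^2·G(s) = K·9·10 / (16) = 5.625·K.
e_ss = 6/K_a = 16/75 ⇒ K_a = 28.125 ⇒ K = 28.125/5.625 = 5.

5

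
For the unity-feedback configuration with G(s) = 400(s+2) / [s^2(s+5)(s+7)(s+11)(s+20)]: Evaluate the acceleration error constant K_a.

The open loop has two poles at the origin → type 2 system.
K_a = lim_{s→0} s^2·G(s) = 400·2 / (5·7·11·20) = 8/77.

8/77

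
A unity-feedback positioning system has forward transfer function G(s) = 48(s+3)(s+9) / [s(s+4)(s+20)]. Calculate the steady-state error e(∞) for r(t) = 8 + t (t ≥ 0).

5/81

System type = 1 (one pole at s=0). Taking each input component in turn:
  • 8: tracked with zero error.
  • t: e_ss = 1/K_v with K_v=16.2 → 5/81.
Total e_ss = 5/81.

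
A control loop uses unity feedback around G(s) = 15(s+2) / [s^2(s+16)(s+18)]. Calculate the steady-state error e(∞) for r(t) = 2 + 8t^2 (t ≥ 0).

The open loop has two poles at the origin → type 2 system. Treating each term separately:
  • 2: tracked with zero error.
  • 8t^2: e_ss = 16/K_a with K_a=5/48 → 153.6.
Total e_ss = 153.6.

153.6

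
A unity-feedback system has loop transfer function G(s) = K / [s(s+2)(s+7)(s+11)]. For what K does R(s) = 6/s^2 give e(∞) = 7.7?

The open loop has one pole at the origin → type 1 system.
K_v = lim_{s→0} s·G(s) = K / (2·7·11) = (1/154)·K.
e_ss = 6/K_v = 7.7 ⇒ K_v = 60/77 ⇒ K = (60/77)/(1/154) = 120.

120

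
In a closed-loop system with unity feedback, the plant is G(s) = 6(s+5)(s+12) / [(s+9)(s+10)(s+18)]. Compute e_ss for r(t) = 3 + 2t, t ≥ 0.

infinity

The open loop has no poles at the origin → type 0 system. Taking each input component in turn:
  • 3: e_ss = 3/(1+K_p) with K_p=2/9 → 27/11.
  • 2t: a type-0 system cannot track it, e_ss → ∞.
The unbounded component dominates.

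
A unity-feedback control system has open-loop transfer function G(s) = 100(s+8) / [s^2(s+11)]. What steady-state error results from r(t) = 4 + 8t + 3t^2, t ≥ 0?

System type = 2 (two poles at s=0). By superposition:
  • 4: tracked with zero error.
  • 8t: tracked with zero error.
  • 3t^2: e_ss = 6/K_a with K_a=800/11 → 0.0825.
Total e_ss = 0.0825.

0.0825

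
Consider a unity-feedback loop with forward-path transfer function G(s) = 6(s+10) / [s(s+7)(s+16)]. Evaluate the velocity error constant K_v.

15/28

G(s) has one factor of s in the denominator, so the system is type 1.
K_v = lim_{s→0} s·G(s) = 6·10 / (7·16) = 15/28.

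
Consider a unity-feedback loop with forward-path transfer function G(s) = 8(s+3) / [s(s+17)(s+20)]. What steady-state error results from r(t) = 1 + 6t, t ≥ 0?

G(s) has one factor of s in the denominator, so the system is type 1. Treating each term separately:
  • 1: tracked with zero error.
  • 6t: e_ss = 6/K_v with K_v=6/85 → 85.
Total e_ss = 85.

85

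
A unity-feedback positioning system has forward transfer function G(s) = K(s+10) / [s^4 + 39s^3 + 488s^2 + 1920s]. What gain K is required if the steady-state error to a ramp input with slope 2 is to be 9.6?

40

The denominator has no term below 1920s — 1 pole at s=0, type 1.
K_v = lim_{s→0} s·G(s) = K·10 / 1920 = (1/192)·K.
e_ss = 2/K_v = 9.6 ⇒ K_v = 5/24 ⇒ K = (5/24)/(1/192) = 40.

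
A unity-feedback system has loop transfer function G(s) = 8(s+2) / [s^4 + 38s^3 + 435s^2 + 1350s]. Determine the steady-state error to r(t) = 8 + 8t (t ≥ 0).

The denominator has no term below 1350s — 1 pole at s=0, type 1. Taking each input component in turn:
  • 8: tracked with zero error.
  • 8t: e_ss = 8/K_v with K_v=8/675 → 675.
Total e_ss = 675.

675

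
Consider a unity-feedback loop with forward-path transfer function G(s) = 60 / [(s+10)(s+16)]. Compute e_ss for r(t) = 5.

The open loop has no poles at the origin → type 0 system.
K_p = lim_{s→0} G(s) = 60 / (10·16) = 0.375.
e_ss = 5/(1 + K_p) = 5/1.375 = 40/11.

40/11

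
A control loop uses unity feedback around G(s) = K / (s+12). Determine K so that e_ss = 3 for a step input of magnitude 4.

4

The open loop has no poles at the origin → type 0 system.
K_p = lim_{s→0} G(s) = K / (12) = (1/12)·K.
e_ss = 4/(1 + K_p) = 3 ⇒ 1 + (1/12)·K = 4/3 ⇒ K = 4.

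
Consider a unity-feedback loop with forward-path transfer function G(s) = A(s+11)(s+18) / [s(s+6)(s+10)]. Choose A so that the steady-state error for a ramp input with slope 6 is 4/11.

5

The open loop has one pole at the origin → type 1 system.
K_v = lim_{s→0} s·G(s) = A·11·18 / (6·10) = 3.3·A.
e_ss = 6/K_v = 4/11 ⇒ K_v = 16.5 ⇒ A = 16.5/3.3 = 5.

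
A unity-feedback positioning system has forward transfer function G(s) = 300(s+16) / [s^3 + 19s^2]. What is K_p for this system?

infinity

K_p = lim_{s→0} G(s); with 2 poles at the origin the limit diverges, so K_p = ∞.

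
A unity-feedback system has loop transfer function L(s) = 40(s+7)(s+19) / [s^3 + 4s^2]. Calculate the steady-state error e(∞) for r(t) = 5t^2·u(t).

Factoring s^2 from the denominator leaves a polynomial with constant term 4, so the system is type 2.
K_a = lim_{s→0} s^2·L(s) = 40·7·19 / 4 = 1330.
r(t) = 5t^2 gives R(s) = 10/s^3.
e_ss = 10/K_a = 10/1330 = 1/133.

1/133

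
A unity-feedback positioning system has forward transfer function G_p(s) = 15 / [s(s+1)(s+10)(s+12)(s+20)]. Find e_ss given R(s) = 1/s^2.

160

System type = 1 (one pole at s=0).
K_v = lim_{s→0} s·G_p(s) = 15 / (1·10·12·20) = 1/160.
e_ss = 1/K_v = 1/(1/160) = 160.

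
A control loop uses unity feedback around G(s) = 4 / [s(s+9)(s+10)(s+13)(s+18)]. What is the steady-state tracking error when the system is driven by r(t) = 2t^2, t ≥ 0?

infinity

The open loop has one pole at the origin → type 1 system.
K_a = lim_{s→0} s^2·G(s) = 0; the steady-state error to this parabolic input grows without bound.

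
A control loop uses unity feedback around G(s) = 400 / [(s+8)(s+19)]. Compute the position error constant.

The open loop has no poles at the origin → type 0 system.
K_p = lim_{s→0} G(s) = 400 / (8·19) = 50/19.

50/19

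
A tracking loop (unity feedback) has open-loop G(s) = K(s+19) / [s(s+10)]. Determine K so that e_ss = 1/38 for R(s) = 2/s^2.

40

G(s) has one factor of s in the denominator, so the system is type 1.
K_v = lim_{s→0} s·G(s) = K·19 / (10) = 1.9·K.
e_ss = 2/K_v = 1/38 ⇒ K_v = 76 ⇒ K = 76/1.9 = 40.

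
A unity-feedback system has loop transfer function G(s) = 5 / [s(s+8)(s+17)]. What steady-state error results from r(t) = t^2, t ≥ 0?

infinity

System type = 1 (one pole at s=0).
For a type-1 system K_a = 0, so e_ss to a parabolic input is unbounded.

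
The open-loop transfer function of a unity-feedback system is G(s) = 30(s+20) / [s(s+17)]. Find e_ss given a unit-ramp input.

One free integrator in G(s): this is a type 1 system.
K_v = lim_{s→0} s·G(s) = 30·20 / (17) = 600/17.
e_ss = 1/K_v = 1/(600/17) = 17/600.

17/600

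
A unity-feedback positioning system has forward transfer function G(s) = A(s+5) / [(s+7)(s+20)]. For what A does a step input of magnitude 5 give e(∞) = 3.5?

12

The open loop has no poles at the origin → type 0 system.
K_p = lim_{s→0} G(s) = A·5 / (7·20) = (1/28)·A.
e_ss = 5/(1 + K_p) = 3.5 ⇒ 1 + (1/28)·A = 10/7 ⇒ A = 12.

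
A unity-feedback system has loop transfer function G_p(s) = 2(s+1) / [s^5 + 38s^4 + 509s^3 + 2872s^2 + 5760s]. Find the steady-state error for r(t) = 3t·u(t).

The denominator has no term below 5760s — 1 pole at s=0, type 1.
K_v = lim_{s→0} s·G_p(s) = 2·1 / 5760 = 1/2880.
e_ss = 3/K_v = 3/(1/2880) = 8640.

8640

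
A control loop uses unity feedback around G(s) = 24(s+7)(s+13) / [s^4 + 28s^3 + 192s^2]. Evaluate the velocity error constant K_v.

infinity

K_v = lim_{s→0} s·G(s); with 2 poles at the origin the limit diverges, so K_v = ∞.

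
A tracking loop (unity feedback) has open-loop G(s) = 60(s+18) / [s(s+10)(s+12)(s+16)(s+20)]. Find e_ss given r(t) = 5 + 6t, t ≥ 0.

The open loop has one pole at the origin → type 1 system. Treating each term separately:
  • 5: tracked with zero error.
  • 6t: e_ss = 6/K_v with K_v=9/320 → 640/3.
Total e_ss = 640/3.

640/3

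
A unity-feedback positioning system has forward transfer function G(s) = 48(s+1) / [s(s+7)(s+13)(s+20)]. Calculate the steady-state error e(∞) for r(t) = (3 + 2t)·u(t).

455/6

One free integrator in G(s): this is a type 1 system. Treating each term separately:
  • 3: tracked with zero error.
  • 2t: e_ss = 2/K_v with K_v=12/455 → 455/6.
Total e_ss = 455/6.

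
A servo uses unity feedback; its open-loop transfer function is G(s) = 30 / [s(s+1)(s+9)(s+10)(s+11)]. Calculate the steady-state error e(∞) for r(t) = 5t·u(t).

The open loop has one pole at the origin → type 1 system.
K_v = lim_{s→0} s·G(s) = 30 / (1·9·10·11) = 1/33.
e_ss = 5/K_v = 5/(1/33) = 165.

165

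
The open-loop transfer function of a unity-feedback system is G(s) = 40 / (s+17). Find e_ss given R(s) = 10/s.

170/57

System type = 0 (no poles at s=0).
K_p = lim_{s→0} G(s) = 40 / (17) = 40/17.
e_ss = 10/(1 + K_p) = 10/(57/17) = 170/57.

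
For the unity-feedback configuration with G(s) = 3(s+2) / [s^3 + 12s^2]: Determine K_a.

0.5

Factoring s^2 from the denominator leaves a polynomial with constant term 12, so the system is type 2.
K_a = lim_{s→0} s^2·G(s) = 3·2 / 12 = 0.5.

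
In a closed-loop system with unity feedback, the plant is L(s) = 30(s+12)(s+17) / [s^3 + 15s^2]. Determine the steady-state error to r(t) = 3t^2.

1/68

Lowest-order denominator term is 15s^2, so the open loop has 2 poles at the origin → type 2 system.
K_a = lim_{s→0} s^2·L(s) = 30·12·17 / 15 = 408.
r(t) = 3t^2 gives R(s) = 6/s^3.
e_ss = 6/K_a = 6/408 = 1/68.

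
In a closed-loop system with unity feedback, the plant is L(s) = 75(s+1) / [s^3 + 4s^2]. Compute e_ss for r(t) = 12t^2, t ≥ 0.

Factoring s^2 from the denominator leaves a polynomial with constant term 4, so the system is type 2.
K_a = lim_{s→0} s^2·L(s) = 75·1 / 4 = 18.75.
r(t) = 12t^2 gives R(s) = 24/s^3.
e_ss = 24/K_a = 24/18.75 = 1.28.

1.28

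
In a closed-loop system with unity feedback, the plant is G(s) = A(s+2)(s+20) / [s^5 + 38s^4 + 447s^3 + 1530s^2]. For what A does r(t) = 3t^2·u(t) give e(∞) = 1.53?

The denominator has no term below 1530s^2 — 2 poles at s=0, type 2.
K_a = lim_{s→0} s^2·G(s) = A·2·20 / 1530 = (4/153)·A.
e_ss = 6/K_a = 1.53 ⇒ K_a = 200/51 ⇒ A = (200/51)/(4/153) = 150.

150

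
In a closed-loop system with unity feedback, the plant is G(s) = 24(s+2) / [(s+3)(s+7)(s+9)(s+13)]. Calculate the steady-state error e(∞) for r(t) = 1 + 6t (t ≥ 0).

infinity

The open loop has no poles at the origin → type 0 system. Treating each term separately:
  • 1: e_ss = 1/(1+K_p) with K_p=16/819 → 819/835.
  • 6t: a type-0 system cannot track it, e_ss → ∞.
The unbounded component dominates.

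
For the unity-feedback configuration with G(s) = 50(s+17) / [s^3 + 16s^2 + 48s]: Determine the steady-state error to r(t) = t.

The denominator has no term below 48s — 1 pole at s=0, type 1.
K_v = lim_{s→0} s·G(s) = 50·17 / 48 = 425/24.
e_ss = 1/K_v = 1/(425/24) = 24/425.

24/425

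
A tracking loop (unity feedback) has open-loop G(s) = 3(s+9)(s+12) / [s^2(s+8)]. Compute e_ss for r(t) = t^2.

4/81

Two free integrators in G(s): this is a type 2 system.
K_a = lim_{s→0} s^2·G(s) = 3·9·12 / (8) = 40.5.
r(t) = t^2 gives R(s) = 2/s^3.
e_ss = 2/K_a = 2/40.5 = 4/81.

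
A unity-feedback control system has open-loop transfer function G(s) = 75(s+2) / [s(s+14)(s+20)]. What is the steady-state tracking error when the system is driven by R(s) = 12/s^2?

22.4

The open loop has one pole at the origin → type 1 system.
K_v = lim_{s→0} s·G(s) = 75·2 / (14·20) = 15/28.
e_ss = 12/K_v = 12/(15/28) = 22.4.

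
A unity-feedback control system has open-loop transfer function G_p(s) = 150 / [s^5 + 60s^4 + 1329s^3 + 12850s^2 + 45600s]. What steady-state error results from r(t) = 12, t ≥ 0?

Factoring s from the denominator leaves a polynomial with constant term 45600, so the system is type 1.
A type-1 system has K_p = ∞, so it tracks a step input with zero steady-state error.

0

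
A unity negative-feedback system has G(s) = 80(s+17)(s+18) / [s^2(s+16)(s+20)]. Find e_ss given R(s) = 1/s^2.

0

The open loop has two poles at the origin → type 2 system.
A type-2 system has K_v = ∞, so it tracks a ramp input with zero steady-state error.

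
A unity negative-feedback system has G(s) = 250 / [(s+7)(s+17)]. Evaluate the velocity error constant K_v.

The open loop has no poles at the origin → type 0 system.
K_v = lim_{s→0} s·G(s) = 0 (the extra factor of s kills the finite limit).

0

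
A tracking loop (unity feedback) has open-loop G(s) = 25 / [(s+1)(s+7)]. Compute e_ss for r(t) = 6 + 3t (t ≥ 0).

No free integrators in G(s): this is a type 0 system. Taking each input component in turn:
  • 6: e_ss = 6/(1+K_p) with K_p=25/7 → 1.3125.
  • 3t: a type-0 system cannot track it, e_ss → ∞.
The unbounded component dominates.

infinity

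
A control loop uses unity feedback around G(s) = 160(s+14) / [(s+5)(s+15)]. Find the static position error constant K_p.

448/15

G(s) has no factors of s in the denominator, so the system is type 0.
K_p = lim_{s→0} G(s) = 160·14 / (5·15) = 448/15.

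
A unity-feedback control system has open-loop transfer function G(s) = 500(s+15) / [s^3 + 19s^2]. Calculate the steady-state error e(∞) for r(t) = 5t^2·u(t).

19/750

Factoring s^2 from the denominator leaves a polynomial with constant term 19, so the system is type 2.
K_a = lim_{s→0} s^2·G(s) = 500·15 / 19 = 7500/19.
r(t) = 5t^2 gives R(s) = 10/s^3.
e_ss = 10/K_a = 10/(7500/19) = 19/750.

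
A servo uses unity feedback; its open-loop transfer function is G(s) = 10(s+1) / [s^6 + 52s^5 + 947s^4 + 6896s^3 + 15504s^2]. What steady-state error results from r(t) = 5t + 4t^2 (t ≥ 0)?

12403.2

Factoring s^2 from the denominator leaves a polynomial with constant term 15504, so the system is type 2. By superposition:
  • 5t: tracked with zero error.
  • 4t^2: e_ss = 8/K_a with K_a=5/7752 → 12403.2.
Total e_ss = 12403.2.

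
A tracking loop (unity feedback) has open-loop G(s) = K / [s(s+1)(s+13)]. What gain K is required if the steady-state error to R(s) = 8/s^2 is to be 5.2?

20

System type = 1 (one pole at s=0).
K_v = lim_{s→0} s·G(s) = K / (1·13) = (1/13)·K.
e_ss = 8/K_v = 5.2 ⇒ K_v = 20/13 ⇒ K = (20/13)/(1/13) = 20.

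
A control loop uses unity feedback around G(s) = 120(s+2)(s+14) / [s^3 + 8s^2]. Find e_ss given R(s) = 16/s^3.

4/105

Factoring s^2 from the denominator leaves a polynomial with constant term 8, so the system is type 2.
K_a = lim_{s→0} s^2·G(s) = 120·2·14 / 8 = 420.
r(t) = 8t^2 gives R(s) = 16/s^3.
e_ss = 16/K_a = 16/420 = 4/105.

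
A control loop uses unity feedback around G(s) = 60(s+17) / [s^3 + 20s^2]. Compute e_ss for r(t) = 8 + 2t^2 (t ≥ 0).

The denominator has no term below 20s^2 — 2 poles at s=0, type 2. Taking each input component in turn:
  • 8: tracked with zero error.
  • 2t^2: e_ss = 4/K_a with K_a=51 → 4/51.
Total e_ss = 4/51.

4/51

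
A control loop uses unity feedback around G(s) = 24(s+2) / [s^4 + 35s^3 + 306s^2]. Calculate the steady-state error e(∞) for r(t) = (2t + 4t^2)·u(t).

51

Lowest-order denominator term is 306s^2, so the open loop has 2 poles at the origin → type 2 system. Treating each term separately:
  • 2t: tracked with zero error.
  • 4t^2: e_ss = 8/K_a with K_a=8/51 → 51.
Total e_ss = 51.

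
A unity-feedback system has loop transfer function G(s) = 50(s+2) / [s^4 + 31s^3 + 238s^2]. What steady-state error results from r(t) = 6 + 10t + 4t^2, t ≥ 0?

19.04

Factoring s^2 from the denominator leaves a polynomial with constant term 238, so the system is type 2. Taking each input component in turn:
  • 6: tracked with zero error.
  • 10t: tracked with zero error.
  • 4t^2: e_ss = 8/K_a with K_a=50/119 → 19.04.
Total e_ss = 19.04.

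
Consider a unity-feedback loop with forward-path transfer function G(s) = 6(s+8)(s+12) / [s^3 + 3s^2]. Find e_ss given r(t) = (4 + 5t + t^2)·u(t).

The denominator has no term below 3s^2 — 2 poles at s=0, type 2. Treating each term separately:
  • 4: tracked with zero error.
  • 5t: tracked with zero error.
  • t^2: e_ss = 2/K_a with K_a=192 → 1/96.
Total e_ss = 1/96.

1/96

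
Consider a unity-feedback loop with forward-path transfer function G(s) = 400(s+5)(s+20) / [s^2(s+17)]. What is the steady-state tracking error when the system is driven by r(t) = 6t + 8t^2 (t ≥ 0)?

System type = 2 (two poles at s=0). By superposition:
  • 6t: tracked with zero error.
  • 8t^2: e_ss = 16/K_a with K_a=40000/17 → 0.0068.
Total e_ss = 0.0068.

0.0068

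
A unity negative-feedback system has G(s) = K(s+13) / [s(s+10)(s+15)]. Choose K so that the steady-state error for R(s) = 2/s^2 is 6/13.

50

System type = 1 (one pole at s=0).
K_v = lim_{s→0} s·G(s) = K·13 / (10·15) = (13/150)·K.
e_ss = 2/K_v = 6/13 ⇒ K_v = 13/3 ⇒ K = (13/3)/(13/150) = 50.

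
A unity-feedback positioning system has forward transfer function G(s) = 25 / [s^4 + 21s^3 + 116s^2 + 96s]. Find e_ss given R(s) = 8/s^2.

30.72

Lowest-order denominator term is 96s, so the open loop has 1 pole at the origin → type 1 system.
K_v = lim_{s→0} s·G(s) = 25 / 96 = 25/96.
e_ss = 8/K_v = 8/(25/96) = 30.72.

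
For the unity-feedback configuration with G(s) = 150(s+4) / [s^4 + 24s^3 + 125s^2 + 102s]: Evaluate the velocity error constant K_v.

Lowest-order denominator term is 102s, so the open loop has 1 pole at the origin → type 1 system.
K_v = lim_{s→0} s·G(s) = 150·4 / 102 = 100/17.

100/17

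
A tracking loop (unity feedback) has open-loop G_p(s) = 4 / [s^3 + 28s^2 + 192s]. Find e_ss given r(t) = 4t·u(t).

Factoring s from the denominator leaves a polynomial with constant term 192, so the system is type 1.
K_v = lim_{s→0} s·G_p(s) = 4 / 192 = 1/48.
e_ss = 4/K_v = 4/(1/48) = 192.

192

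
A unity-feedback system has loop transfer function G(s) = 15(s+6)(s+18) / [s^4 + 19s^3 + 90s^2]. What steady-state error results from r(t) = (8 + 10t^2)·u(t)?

10/9

Factoring s^2 from the denominator leaves a polynomial with constant term 90, so the system is type 2. By superposition:
  • 8: tracked with zero error.
  • 10t^2: e_ss = 20/K_a with K_a=18 → 10/9.
Total e_ss = 10/9.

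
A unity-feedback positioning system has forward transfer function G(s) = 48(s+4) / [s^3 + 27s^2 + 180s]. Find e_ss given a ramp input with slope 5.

Factoring s from the denominator leaves a polynomial with constant term 180, so the system is type 1.
K_v = lim_{s→0} s·G(s) = 48·4 / 180 = 16/15.
e_ss = 5/K_v = 5/(16/15) = 4.6875.

4.6875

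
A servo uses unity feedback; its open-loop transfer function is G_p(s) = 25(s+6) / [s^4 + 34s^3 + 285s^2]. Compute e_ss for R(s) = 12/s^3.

22.8

The denominator has no term below 285s^2 — 2 poles at s=0, type 2.
K_a = lim_{s→0} s^2·G_p(s) = 25·6 / 285 = 10/19.
r(t) = 6t^2 gives R(s) = 12/s^3.
e_ss = 12/K_a = 12/(10/19) = 22.8.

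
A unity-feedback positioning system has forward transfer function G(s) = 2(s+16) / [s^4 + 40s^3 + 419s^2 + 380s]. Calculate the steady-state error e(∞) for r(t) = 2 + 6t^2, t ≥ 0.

infinity

Factoring s from the denominator leaves a polynomial with constant term 380, so the system is type 1. By superposition:
  • 2: tracked with zero error.
  • 6t^2: a type-1 system cannot track it, e_ss → ∞.
The unbounded component dominates.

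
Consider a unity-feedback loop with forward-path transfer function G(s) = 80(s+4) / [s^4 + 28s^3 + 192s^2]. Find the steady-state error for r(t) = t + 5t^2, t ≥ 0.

6

Lowest-order denominator term is 192s^2, so the open loop has 2 poles at the origin → type 2 system. By superposition:
  • t: tracked with zero error.
  • 5t^2: e_ss = 10/K_a with K_a=5/3 → 6.
Total e_ss = 6.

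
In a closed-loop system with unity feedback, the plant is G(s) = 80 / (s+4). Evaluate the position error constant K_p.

System type = 0 (no poles at s=0).
K_p = lim_{s→0} G(s) = 80 / (4) = 20.

20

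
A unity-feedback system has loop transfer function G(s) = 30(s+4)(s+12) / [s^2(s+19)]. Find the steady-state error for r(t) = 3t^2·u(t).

The open loop has two poles at the origin → type 2 system.
K_a = lim_{s→0} s^2·G(s) = 30·4·12 / (19) = 1440/19.
r(t) = 3t^2 gives R(s) = 6/s^3.
e_ss = 6/K_a = 6/(1440/19) = 19/240.

19/240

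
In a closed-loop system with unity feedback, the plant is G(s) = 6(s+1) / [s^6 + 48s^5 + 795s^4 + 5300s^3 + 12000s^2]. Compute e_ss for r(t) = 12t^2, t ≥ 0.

48000

Lowest-order denominator term is 12000s^2, so the open loop has 2 poles at the origin → type 2 system.
K_a = lim_{s→0} s^2·G(s) = 6·1 / 12000 = 0.0005.
r(t) = 12t^2 gives R(s) = 24/s^3.
e_ss = 24/K_a = 24/0.0005 = 48000.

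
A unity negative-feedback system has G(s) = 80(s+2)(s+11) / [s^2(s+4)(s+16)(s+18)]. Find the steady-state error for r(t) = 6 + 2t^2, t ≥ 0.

144/55

Two free integrators in G(s): this is a type 2 system. By superposition:
  • 6: tracked with zero error.
  • 2t^2: e_ss = 4/K_a with K_a=55/36 → 144/55.
Total e_ss = 144/55.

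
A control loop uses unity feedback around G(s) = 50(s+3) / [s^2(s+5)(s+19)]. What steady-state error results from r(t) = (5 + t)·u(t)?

0

The open loop has two poles at the origin → type 2 system. Treating each term separately:
  • 5: tracked with zero error.
  • t: tracked with zero error.
Total e_ss = 0.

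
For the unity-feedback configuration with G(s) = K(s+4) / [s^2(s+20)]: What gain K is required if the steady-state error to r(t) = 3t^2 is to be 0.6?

System type = 2 (two poles at s=0).
K_a = lim_{s→0} s^2·G(s) = K·4 / (20) = 0.2·K.
e_ss = 6/K_a = 0.6 ⇒ K_a = 10 ⇒ K = 10/0.2 = 50.

50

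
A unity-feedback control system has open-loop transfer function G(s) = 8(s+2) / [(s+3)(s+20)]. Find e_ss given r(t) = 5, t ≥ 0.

The open loop has no poles at the origin → type 0 system.
K_p = lim_{s→0} G(s) = 8·2 / (3·20) = 4/15.
e_ss = 5/(1 + K_p) = 5/(19/15) = 75/19.

75/19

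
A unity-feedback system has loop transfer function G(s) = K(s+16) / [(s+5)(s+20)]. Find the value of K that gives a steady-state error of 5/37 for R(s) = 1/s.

40

No free integrators in G(s): this is a type 0 system.
K_p = lim_{s→0} G(s) = K·16 / (5·20) = 0.16·K.
e_ss = 1/(1 + K_p) = 5/37 ⇒ 1 + 0.16·K = 7.4 ⇒ K = 40.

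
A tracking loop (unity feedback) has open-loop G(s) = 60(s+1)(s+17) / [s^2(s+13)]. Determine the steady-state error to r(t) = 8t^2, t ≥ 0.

52/255

Two free integrators in G(s): this is a type 2 system.
K_a = lim_{s→0} s^2·G(s) = 60·1·17 / (13) = 1020/13.
r(t) = 8t^2 gives R(s) = 16/s^3.
e_ss = 16/K_a = 16/(1020/13) = 52/255.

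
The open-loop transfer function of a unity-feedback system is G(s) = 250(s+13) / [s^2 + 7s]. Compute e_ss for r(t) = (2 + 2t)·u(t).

Lowest-order denominator term is 7s, so the open loop has 1 pole at the origin → type 1 system. By superposition:
  • 2: tracked with zero error.
  • 2t: e_ss = 2/K_v with K_v=3250/7 → 7/1625.
Total e_ss = 7/1625.

7/1625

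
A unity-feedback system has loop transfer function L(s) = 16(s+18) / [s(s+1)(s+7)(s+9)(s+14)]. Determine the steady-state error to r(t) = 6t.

18.375

System type = 1 (one pole at s=0).
K_v = lim_{s→0} s·L(s) = 16·18 / (1·7·9·14) = 16/49.
e_ss = 6/K_v = 6/(16/49) = 18.375.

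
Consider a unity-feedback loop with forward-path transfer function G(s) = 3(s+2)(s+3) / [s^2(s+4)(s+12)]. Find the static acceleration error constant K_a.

0.375

System type = 2 (two poles at s=0).
K_a = lim_{s→0} s^2·G(s) = 3·2·3 / (4·12) = 0.375.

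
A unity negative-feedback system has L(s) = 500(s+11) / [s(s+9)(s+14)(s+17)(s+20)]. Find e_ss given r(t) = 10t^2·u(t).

infinity

The open loop has one pole at the origin → type 1 system.
K_a = lim_{s→0} s^2·L(s) = 0; the steady-state error to this parabolic input grows without bound.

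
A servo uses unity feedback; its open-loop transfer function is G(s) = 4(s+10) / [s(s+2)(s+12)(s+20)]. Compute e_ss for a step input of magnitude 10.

G(s) has one factor of s in the denominator, so the system is type 1.
K_p = ∞ for a type-1 system; e_ss to a step is zero.

0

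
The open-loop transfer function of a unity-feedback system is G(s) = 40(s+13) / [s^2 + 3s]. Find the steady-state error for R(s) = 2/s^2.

3/260

The denominator has no term below 3s — 1 pole at s=0, type 1.
K_v = lim_{s→0} s·G(s) = 40·13 / 3 = 520/3.
e_ss = 2/K_v = 2/(520/3) = 3/260.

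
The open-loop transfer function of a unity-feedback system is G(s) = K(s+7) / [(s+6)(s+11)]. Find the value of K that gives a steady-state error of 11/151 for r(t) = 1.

G(s) has no factors of s in the denominator, so the system is type 0.
K_p = lim_{s→0} G(s) = K·7 / (6·11) = (7/66)·K.
e_ss = 1/(1 + K_p) = 11/151 ⇒ 1 + (7/66)·K = 151/11 ⇒ K = 120.

120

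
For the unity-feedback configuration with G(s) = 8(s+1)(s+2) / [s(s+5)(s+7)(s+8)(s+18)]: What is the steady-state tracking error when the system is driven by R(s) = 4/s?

The open loop has one pole at the origin → type 1 system.
K_p = ∞ for a type-1 system; e_ss to a step is zero.

0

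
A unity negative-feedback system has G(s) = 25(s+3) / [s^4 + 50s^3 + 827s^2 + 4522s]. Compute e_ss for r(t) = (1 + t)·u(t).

4522/75

Lowest-order denominator term is 4522s, so the open loop has 1 pole at the origin → type 1 system. Taking each input component in turn:
  • 1: tracked with zero error.
  • t: e_ss = 1/K_v with K_v=75/4522 → 4522/75.
Total e_ss = 4522/75.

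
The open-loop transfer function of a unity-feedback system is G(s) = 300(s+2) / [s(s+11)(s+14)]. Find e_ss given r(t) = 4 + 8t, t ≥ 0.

154/75

The open loop has one pole at the origin → type 1 system. Taking each input component in turn:
  • 4: tracked with zero error.
  • 8t: e_ss = 8/K_v with K_v=300/77 → 154/75.
Total e_ss = 154/75.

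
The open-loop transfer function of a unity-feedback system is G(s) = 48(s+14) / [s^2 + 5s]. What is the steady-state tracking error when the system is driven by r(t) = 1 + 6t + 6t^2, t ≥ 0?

Lowest-order denominator term is 5s, so the open loop has 1 pole at the origin → type 1 system. By superposition:
  • 1: tracked with zero error.
  • 6t: e_ss = 6/K_v with K_v=134.4 → 5/112.
  • 6t^2: a type-1 system cannot track it, e_ss → ∞.
The unbounded component dominates.

infinity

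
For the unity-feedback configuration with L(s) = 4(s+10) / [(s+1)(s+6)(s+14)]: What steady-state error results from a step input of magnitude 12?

252/31

The open loop has no poles at the origin → type 0 system.
K_p = lim_{s→0} L(s) = 4·10 / (1·6·14) = 10/21.
e_ss = 12/(1 + K_p) = 12/(31/21) = 252/31.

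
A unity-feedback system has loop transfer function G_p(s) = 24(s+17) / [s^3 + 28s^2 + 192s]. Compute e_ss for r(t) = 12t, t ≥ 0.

96/17

Factoring s from the denominator leaves a polynomial with constant term 192, so the system is type 1.
K_v = lim_{s→0} s·G_p(s) = 24·17 / 192 = 2.125.
e_ss = 12/K_v = 12/2.125 = 96/17.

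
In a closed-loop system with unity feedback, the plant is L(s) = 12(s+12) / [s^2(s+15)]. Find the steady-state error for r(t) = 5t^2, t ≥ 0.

System type = 2 (two poles at s=0).
K_a = lim_{s→0} s^2·L(s) = 12·12 / (15) = 9.6.
r(t) = 5t^2 gives R(s) = 10/s^3.
e_ss = 10/K_a = 10/9.6 = 25/24.

25/24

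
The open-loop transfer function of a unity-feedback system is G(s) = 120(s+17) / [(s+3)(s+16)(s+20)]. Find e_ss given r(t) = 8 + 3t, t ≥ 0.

System type = 0 (no poles at s=0). Treating each term separately:
  • 8: e_ss = 8/(1+K_p) with K_p=2.125 → 2.56.
  • 3t: a type-0 system cannot track it, e_ss → ∞.
The unbounded component dominates.

infinity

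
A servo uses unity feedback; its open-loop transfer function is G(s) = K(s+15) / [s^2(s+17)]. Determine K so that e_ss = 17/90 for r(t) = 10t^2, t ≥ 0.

120

The open loop has two poles at the origin → type 2 system.
K_a = lim_{s→0} s^2·G(s) = K·15 / (17) = (15/17)·K.
e_ss = 20/K_a = 17/90 ⇒ K_a = 1800/17 ⇒ K = (1800/17)/(15/17) = 120.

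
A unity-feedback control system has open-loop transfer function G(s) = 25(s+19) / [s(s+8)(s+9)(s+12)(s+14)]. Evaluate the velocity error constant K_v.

G(s) has one factor of s in the denominator, so the system is type 1.
K_v = lim_{s→0} s·G(s) = 25·19 / (8·9·12·14) = 475/12096.

475/12096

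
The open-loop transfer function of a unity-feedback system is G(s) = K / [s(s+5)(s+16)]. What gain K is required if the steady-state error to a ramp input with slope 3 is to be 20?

One free integrator in G(s): this is a type 1 system.
K_v = lim_{s→0} s·G(s) = K / (5·16) = 0.0125·K.
e_ss = 3/K_v = 20 ⇒ K_v = 0.15 ⇒ K = 0.15/0.0125 = 12.

12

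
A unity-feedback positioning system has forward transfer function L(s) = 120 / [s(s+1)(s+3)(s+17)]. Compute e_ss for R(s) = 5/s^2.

2.125

System type = 1 (one pole at s=0).
K_v = lim_{s→0} s·L(s) = 120 / (1·3·17) = 40/17.
e_ss = 5/K_v = 5/(40/17) = 2.125.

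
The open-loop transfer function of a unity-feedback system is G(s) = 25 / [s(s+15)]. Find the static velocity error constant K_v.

G(s) has one factor of s in the denominator, so the system is type 1.
K_v = lim_{s→0} s·G(s) = 25 / (15) = 5/3.

5/3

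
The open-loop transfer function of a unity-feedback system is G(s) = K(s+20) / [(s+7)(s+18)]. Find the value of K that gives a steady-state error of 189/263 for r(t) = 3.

20

The open loop has no poles at the origin → type 0 system.
K_p = lim_{s→0} G(s) = K·20 / (7·18) = (10/63)·K.
e_ss = 3/(1 + K_p) = 189/263 ⇒ 1 + (10/63)·K = 263/63 ⇒ K = 20.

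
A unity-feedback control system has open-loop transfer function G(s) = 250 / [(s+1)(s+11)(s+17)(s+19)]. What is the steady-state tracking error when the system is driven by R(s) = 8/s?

G(s) has no factors of s in the denominator, so the system is type 0.
K_p = lim_{s→0} G(s) = 250 / (1·11·17·19) = 250/3553.
e_ss = 8/(1 + K_p) = 8/(3803/3553) = 28424/3803.

28424/3803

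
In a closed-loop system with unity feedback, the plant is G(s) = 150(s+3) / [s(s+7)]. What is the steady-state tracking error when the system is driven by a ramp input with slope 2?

System type = 1 (one pole at s=0).
K_v = lim_{s→0} s·G(s) = 150·3 / (7) = 450/7.
e_ss = 2/K_v = 2/(450/7) = 7/225.

7/225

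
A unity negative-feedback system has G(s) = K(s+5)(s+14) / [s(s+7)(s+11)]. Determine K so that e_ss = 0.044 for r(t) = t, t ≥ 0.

G(s) has one factor of s in the denominator, so the system is type 1.
K_v = lim_{s→0} s·G(s) = K·5·14 / (7·11) = (10/11)·K.
e_ss = 1/K_v = 0.044 ⇒ K_v = 250/11 ⇒ K = (250/11)/(10/11) = 25.

25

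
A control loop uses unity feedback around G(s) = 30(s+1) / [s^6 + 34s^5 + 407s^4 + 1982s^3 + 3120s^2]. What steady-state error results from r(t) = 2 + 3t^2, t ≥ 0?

624

Lowest-order denominator term is 3120s^2, so the open loop has 2 poles at the origin → type 2 system. Taking each input component in turn:
  • 2: tracked with zero error.
  • 3t^2: e_ss = 6/K_a with K_a=1/104 → 624.
Total e_ss = 624.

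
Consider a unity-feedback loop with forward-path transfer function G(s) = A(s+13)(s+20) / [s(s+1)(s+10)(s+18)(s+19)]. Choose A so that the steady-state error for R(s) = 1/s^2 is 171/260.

20

One free integrator in G(s): this is a type 1 system.
K_v = lim_{s→0} s·G(s) = A·13·20 / (1·10·18·19) = (13/171)·A.
e_ss = 1/K_v = 171/260 ⇒ K_v = 260/171 ⇒ A = (260/171)/(13/171) = 20.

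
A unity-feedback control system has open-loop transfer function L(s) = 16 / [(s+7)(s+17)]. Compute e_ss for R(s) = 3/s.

119/45

System type = 0 (no poles at s=0).
K_p = lim_{s→0} L(s) = 16 / (7·17) = 16/119.
e_ss = 3/(1 + K_p) = 3/(135/119) = 119/45.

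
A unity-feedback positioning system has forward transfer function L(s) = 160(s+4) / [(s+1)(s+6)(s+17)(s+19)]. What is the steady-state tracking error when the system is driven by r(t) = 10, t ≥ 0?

No free integrators in L(s): this is a type 0 system.
K_p = lim_{s→0} L(s) = 160·4 / (1·6·17·19) = 320/969.
e_ss = 10/(1 + K_p) = 10/(1289/969) = 9690/1289.

9690/1289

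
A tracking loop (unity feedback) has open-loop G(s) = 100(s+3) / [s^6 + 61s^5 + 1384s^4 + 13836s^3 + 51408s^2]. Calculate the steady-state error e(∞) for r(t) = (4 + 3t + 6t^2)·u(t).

2056.32

The denominator has no term below 51408s^2 — 2 poles at s=0, type 2. Treating each term separately:
  • 4: tracked with zero error.
  • 3t: tracked with zero error.
  • 6t^2: e_ss = 12/K_a with K_a=25/4284 → 2056.32.
Total e_ss = 2056.32.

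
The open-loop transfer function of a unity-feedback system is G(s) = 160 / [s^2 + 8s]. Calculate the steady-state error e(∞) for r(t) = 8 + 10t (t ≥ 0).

0.5

Factoring s from the denominator leaves a polynomial with constant term 8, so the system is type 1. Treating each term separately:
  • 8: tracked with zero error.
  • 10t: e_ss = 10/K_v with K_v=20 → 0.5.
Total e_ss = 0.5.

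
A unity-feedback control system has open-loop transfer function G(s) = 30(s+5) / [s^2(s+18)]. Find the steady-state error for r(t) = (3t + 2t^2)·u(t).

0.48

The open loop has two poles at the origin → type 2 system. Treating each term separately:
  • 3t: tracked with zero error.
  • 2t^2: e_ss = 4/K_a with K_a=25/3 → 0.48.
Total e_ss = 0.48.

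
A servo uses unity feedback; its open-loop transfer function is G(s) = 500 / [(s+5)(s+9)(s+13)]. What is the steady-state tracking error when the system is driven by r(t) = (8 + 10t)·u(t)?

No free integrators in G(s): this is a type 0 system. Taking each input component in turn:
  • 8: e_ss = 8/(1+K_p) with K_p=100/117 → 936/217.
  • 10t: a type-0 system cannot track it, e_ss → ∞.
The unbounded component dominates.

infinity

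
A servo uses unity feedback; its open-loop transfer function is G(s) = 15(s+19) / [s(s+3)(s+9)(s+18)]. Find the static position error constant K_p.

infinity

K_p = lim_{s→0} G(s); with 1 pole at the origin the limit diverges, so K_p = ∞.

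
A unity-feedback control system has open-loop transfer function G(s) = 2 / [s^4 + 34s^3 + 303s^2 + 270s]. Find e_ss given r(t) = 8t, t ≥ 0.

1080

The denominator has no term below 270s — 1 pole at s=0, type 1.
K_v = lim_{s→0} s·G(s) = 2 / 270 = 1/135.
e_ss = 8/K_v = 8/(1/135) = 1080.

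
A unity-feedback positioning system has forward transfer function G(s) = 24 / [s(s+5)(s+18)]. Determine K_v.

System type = 1 (one pole at s=0).
K_v = lim_{s→0} s·G(s) = 24 / (5·18) = 4/15.

4/15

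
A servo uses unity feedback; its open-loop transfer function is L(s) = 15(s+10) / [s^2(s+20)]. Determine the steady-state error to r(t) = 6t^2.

1.6

System type = 2 (two poles at s=0).
K_a = lim_{s→0} s^2·L(s) = 15·10 / (20) = 7.5.
r(t) = 6t^2 gives R(s) = 12/s^3.
e_ss = 12/K_a = 12/7.5 = 1.6.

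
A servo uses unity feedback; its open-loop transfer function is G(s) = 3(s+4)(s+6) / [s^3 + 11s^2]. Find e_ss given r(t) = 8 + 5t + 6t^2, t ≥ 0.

Factoring s^2 from the denominator leaves a polynomial with constant term 11, so the system is type 2. Taking each input component in turn:
  • 8: tracked with zero error.
  • 5t: tracked with zero error.
  • 6t^2: e_ss = 12/K_a with K_a=72/11 → 11/6.
Total e_ss = 11/6.

11/6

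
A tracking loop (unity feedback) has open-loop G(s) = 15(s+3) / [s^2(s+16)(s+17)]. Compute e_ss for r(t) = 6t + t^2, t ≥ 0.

544/45

G(s) has two factors of s in the denominator, so the system is type 2. By superposition:
  • 6t: tracked with zero error.
  • t^2: e_ss = 2/K_a with K_a=45/272 → 544/45.
Total e_ss = 544/45.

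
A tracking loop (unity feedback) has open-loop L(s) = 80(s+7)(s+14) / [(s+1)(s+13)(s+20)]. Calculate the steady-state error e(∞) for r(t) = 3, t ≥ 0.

L(s) has no factors of s in the denominator, so the system is type 0.
K_p = lim_{s→0} L(s) = 80·7·14 / (1·13·20) = 392/13.
e_ss = 3/(1 + K_p) = 3/(405/13) = 13/135.

13/135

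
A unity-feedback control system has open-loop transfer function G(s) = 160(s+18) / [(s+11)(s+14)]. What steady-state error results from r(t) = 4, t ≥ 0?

The open loop has no poles at the origin → type 0 system.
K_p = lim_{s→0} G(s) = 160·18 / (11·14) = 1440/77.
e_ss = 4/(1 + K_p) = 4/(1517/77) = 308/1517.

308/1517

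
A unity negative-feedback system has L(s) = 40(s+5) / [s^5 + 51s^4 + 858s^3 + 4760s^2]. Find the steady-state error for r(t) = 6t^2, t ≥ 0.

285.6

Lowest-order denominator term is 4760s^2, so the open loop has 2 poles at the origin → type 2 system.
K_a = lim_{s→0} s^2·L(s) = 40·5 / 4760 = 5/119.
r(t) = 6t^2 gives R(s) = 12/s^3.
e_ss = 12/K_a = 12/(5/119) = 285.6.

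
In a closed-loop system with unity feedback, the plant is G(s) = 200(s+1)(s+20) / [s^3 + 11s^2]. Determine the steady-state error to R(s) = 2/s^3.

0.0055

Lowest-order denominator term is 11s^2, so the open loop has 2 poles at the origin → type 2 system.
K_a = lim_{s→0} s^2·G(s) = 200·1·20 / 11 = 4000/11.
r(t) = t^2 gives R(s) = 2/s^3.
e_ss = 2/K_a = 2/(4000/11) = 0.0055.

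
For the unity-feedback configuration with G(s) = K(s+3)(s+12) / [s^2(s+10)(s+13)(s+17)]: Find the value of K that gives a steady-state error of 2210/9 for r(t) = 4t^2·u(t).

2

The open loop has two poles at the origin → type 2 system.
K_a = lim_{s→0} s^2·G(s) = K·3·12 / (10·13·17) = (18/1105)·K.
e_ss = 8/K_a = 2210/9 ⇒ K_a = 36/1105 ⇒ K = (36/1105)/(18/1105) = 2.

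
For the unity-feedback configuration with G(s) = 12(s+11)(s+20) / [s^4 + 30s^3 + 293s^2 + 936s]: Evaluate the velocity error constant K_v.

110/39

Factoring s from the denominator leaves a polynomial with constant term 936, so the system is type 1.
K_v = lim_{s→0} s·G(s) = 12·11·20 / 936 = 110/39.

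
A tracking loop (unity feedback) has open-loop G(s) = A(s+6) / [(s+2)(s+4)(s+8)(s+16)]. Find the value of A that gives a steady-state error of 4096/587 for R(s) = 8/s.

25

G(s) has no factors of s in the denominator, so the system is type 0.
K_p = lim_{s→0} G(s) = A·6 / (2·4·8·16) = (3/512)·A.
e_ss = 8/(1 + K_p) = 4096/587 ⇒ 1 + (3/512)·A = 587/512 ⇒ A = 25.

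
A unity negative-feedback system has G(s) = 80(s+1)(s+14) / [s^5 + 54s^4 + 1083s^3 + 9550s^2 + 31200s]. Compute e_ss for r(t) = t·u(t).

195/7

The denominator has no term below 31200s — 1 pole at s=0, type 1.
K_v = lim_{s→0} s·G(s) = 80·1·14 / 31200 = 7/195.
e_ss = 1/K_v = 1/(7/195) = 195/7.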